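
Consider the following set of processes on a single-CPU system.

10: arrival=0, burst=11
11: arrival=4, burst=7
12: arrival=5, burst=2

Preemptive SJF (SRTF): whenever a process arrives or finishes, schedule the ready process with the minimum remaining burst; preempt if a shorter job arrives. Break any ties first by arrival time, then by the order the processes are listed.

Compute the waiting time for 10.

2

Gantt: | 10 0-5 | 12 5-7 | 10 7-13 | 11 13-20 |
Completion: 10=13  11=20  12=7
Turnaround (C−A): 10=13  11=16  12=2
Waiting(10) = turnaround − burst = 13 − 11 = 2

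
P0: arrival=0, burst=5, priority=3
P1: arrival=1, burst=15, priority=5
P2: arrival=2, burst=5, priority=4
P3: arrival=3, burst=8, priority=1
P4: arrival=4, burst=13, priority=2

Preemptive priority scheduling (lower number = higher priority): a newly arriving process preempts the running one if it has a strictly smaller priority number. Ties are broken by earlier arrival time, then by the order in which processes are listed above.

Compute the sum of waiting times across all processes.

82

Schedule: | P0 0-3 | P3 3-11 | P4 11-24 | P0 24-26 | P2 26-31 | P1 31-46 |
Completion: P0=26  P1=46  P2=31  P3=11  P4=24
Turnaround (C−A): P0=26  P1=45  P2=29  P3=8  P4=20
Waiting = turnaround − burst: P0=21, P1=30, P2=24, P3=0, P4=7
Total waiting = 21 + 30 + 24 + 0 + 7 = 82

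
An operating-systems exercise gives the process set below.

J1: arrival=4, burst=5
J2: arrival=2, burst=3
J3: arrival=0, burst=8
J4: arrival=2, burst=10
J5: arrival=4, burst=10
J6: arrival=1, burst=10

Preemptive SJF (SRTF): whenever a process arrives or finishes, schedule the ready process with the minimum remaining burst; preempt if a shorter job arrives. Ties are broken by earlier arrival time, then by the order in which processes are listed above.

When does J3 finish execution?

16

Gantt: | J3 0-2 | J2 2-5 | J1 5-10 | J3 10-16 | J6 16-26 | J4 26-36 | J5 36-46 |
Completion: J1=10  J2=5  J3=16  J4=36  J5=46  J6=26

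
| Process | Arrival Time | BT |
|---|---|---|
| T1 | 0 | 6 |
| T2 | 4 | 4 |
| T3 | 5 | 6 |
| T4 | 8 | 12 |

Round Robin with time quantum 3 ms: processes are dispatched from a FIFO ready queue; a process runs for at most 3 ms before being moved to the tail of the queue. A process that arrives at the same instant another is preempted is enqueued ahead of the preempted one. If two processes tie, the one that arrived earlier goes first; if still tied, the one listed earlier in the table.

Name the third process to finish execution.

Schedule: | T1 0-6 | T2 6-9 | T3 9-12 | T4 12-15 | T2 15-16 | T3 16-19 | T4 19-28 |
Completion: T1=6  T2=16  T3=19  T4=28
Finish order: T1 → T2 → T3 → T4

T3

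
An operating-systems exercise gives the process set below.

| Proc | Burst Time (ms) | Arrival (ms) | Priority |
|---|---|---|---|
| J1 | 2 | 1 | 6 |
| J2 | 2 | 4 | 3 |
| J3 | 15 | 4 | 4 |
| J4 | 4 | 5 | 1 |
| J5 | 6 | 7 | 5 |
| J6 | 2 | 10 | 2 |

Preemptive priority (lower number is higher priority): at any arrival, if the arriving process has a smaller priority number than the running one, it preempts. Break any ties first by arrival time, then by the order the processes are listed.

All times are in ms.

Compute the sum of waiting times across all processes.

32

Timeline: | idle 0-1 | J1 1-3 | idle 3-4 | J2 4-5 | J4 5-9 | J2 9-10 | J6 10-12 | J3 12-27 | J5 27-33 |
Completion: J1=3  J2=10  J3=27  J4=9  J5=33  J6=12
Turnaround (C−A): J1=2  J2=6  J3=23  J4=4  J5=26  J6=2
Waiting = turnaround − burst: J1=0, J2=4, J3=8, J4=0, J5=20, J6=0
Total waiting = 0 + 4 + 8 + 0 + 20 + 0 = 32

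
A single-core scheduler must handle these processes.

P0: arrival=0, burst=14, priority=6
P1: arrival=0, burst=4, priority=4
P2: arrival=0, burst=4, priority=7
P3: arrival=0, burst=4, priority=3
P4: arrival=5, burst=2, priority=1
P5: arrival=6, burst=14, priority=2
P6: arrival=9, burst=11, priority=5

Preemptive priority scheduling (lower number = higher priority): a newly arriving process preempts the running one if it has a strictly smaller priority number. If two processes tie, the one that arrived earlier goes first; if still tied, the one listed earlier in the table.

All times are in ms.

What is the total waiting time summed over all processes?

120

Timeline: | P3 0-4 | P1 4-5 | P4 5-7 | P5 7-21 | P1 21-24 | P6 24-35 | P0 35-49 | P2 49-53 |
Completion: P0=49  P1=24  P2=53  P3=4  P4=7  P5=21  P6=35
Turnaround (C−A): P0=49  P1=24  P2=53  P3=4  P4=2  P5=15  P6=26
Waiting = turnaround − burst: P0=35, P1=20, P2=49, P3=0, P4=0, P5=1, P6=15
Total waiting = 35 + 20 + 49 + 0 + 0 + 1 + 15 = 120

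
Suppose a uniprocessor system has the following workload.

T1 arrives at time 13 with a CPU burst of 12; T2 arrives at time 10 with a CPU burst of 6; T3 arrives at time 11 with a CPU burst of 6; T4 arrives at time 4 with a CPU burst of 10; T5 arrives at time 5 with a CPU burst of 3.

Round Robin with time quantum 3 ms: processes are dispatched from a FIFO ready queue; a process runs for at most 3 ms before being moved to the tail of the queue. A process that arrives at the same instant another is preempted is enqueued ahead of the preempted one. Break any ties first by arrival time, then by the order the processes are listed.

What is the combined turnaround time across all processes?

102

Schedule: | idle 0-4 | T4 4-7 | T5 7-10 | T4 10-13 | T2 13-16 | T3 16-19 | T1 19-22 | T4 22-25 | T2 25-28 | T3 28-31 | T1 31-34 | T4 34-35 | T1 35-41 |
Completion: T1=41  T2=28  T3=31  T4=35  T5=10
Turnaround = completion − arrival: T1=28, T2=18, T3=20, T4=31, T5=5
Total turnaround = 28 + 18 + 20 + 31 + 5 = 102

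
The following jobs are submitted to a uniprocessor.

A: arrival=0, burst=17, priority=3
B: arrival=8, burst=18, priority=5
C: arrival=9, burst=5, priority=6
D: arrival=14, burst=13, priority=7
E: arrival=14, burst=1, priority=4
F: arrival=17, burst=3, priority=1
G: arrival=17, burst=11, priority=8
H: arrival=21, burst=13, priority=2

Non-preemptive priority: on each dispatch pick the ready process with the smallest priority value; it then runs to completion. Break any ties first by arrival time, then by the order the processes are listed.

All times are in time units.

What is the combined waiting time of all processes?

Gantt: | A 0-17 | F 17-20 | E 20-21 | H 21-34 | B 34-52 | C 52-57 | D 57-70 | G 70-81 |
Completion: A=17  B=52  C=57  D=70  E=21  F=20  G=81  H=34
Waiting = turnaround − burst: A=0, B=26, C=43, D=43, E=6, F=0, G=53, H=0
Total waiting = 0 + 26 + 43 + 43 + 6 + 0 + 53 + 0 = 171

171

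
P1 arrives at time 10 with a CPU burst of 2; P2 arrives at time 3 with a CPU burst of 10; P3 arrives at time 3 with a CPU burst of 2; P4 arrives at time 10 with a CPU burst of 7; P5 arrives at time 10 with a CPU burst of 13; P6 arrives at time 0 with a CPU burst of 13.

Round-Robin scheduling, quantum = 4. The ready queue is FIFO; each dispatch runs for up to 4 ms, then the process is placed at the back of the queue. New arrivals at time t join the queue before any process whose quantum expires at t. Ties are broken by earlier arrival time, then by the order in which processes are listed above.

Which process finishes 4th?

Timeline: | P6 0-4 | P2 4-8 | P3 8-10 | P6 10-14 | P2 14-18 | P1 18-20 | P4 20-24 | P5 24-28 | P6 28-32 | P2 32-34 | P4 34-37 | P5 37-41 | P6 41-42 | P5 42-47 |
Completion: P1=20  P2=34  P3=10  P4=37  P5=47  P6=42
Turnaround (C−A): P1=10  P2=31  P3=7  P4=27  P5=37  P6=42
Finish order: P3 → P1 → P2 → P4 → P6 → P5

P4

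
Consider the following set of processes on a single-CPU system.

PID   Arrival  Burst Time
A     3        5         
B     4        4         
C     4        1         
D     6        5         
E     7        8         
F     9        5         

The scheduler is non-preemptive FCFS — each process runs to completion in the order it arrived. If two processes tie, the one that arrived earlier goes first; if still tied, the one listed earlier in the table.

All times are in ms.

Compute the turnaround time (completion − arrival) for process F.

Timeline: | idle 0-3 | A 3-8 | B 8-12 | C 12-13 | D 13-18 | E 18-26 | F 26-31 |
Completion: A=8  B=12  C=13  D=18  E=26  F=31
Turnaround (C−A): A=5  B=8  C=9  D=12  E=19  F=22
Turnaround(F) = completion − arrival = 31 − 9 = 22

22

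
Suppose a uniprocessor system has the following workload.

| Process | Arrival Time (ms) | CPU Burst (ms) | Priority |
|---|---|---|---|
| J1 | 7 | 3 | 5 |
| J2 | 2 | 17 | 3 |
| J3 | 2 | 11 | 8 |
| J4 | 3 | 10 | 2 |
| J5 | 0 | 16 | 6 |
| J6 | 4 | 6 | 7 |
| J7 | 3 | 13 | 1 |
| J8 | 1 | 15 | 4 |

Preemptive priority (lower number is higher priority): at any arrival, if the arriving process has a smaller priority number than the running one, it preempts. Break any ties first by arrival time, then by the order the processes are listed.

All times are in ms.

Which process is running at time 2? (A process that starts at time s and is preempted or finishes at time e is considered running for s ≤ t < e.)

J2

Gantt: | J5 0-1 | J8 1-2 | J2 2-3 | J7 3-16 | J4 16-26 | J2 26-42 | J8 42-56 | J1 56-59 | J5 59-74 | J6 74-80 | J3 80-91 |
Completion: J1=59  J2=42  J3=91  J4=26  J5=74  J6=80  J7=16  J8=56
Turnaround (C−A): J1=52  J2=40  J3=89  J4=23  J5=74  J6=76  J7=13  J8=55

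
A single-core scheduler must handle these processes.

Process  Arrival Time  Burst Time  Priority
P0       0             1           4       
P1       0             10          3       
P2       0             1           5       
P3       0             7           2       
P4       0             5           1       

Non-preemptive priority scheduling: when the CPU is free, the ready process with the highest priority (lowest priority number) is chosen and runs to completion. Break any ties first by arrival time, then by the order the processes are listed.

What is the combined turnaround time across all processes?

Gantt: | P4 0-5 | P3 5-12 | P1 12-22 | P0 22-23 | P2 23-24 |
Completion: P0=23  P1=22  P2=24  P3=12  P4=5
Turnaround (C−A): P0=23  P1=22  P2=24  P3=12  P4=5
Turnaround = completion − arrival: P0=23, P1=22, P2=24, P3=12, P4=5
Total turnaround = 23 + 22 + 24 + 12 + 5 = 86

86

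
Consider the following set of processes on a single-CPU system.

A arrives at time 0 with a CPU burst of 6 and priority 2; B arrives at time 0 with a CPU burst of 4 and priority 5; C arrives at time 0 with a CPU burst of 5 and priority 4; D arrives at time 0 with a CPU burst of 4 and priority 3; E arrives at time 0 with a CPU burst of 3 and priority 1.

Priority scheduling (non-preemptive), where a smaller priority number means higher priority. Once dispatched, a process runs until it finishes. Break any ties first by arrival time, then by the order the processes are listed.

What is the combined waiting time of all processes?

Timeline: | E 0-3 | A 3-9 | D 9-13 | C 13-18 | B 18-22 |
Completion: A=9  B=22  C=18  D=13  E=3
Turnaround (C−A): A=9  B=22  C=18  D=13  E=3
Waiting = turnaround − burst: A=3, B=18, C=13, D=9, E=0
Total waiting = 3 + 18 + 13 + 9 + 0 = 43

43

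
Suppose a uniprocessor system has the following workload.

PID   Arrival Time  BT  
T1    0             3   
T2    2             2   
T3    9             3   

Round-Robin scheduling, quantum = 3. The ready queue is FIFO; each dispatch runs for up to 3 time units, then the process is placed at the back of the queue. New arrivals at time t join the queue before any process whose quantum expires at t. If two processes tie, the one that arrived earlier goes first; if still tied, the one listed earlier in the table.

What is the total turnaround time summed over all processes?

Timeline: | T1 0-3 | T2 3-5 | idle 5-9 | T3 9-12 |
Completion: T1=3  T2=5  T3=12
Turnaround = completion − arrival: T1=3, T2=3, T3=3
Total turnaround = 3 + 3 + 3 = 9

9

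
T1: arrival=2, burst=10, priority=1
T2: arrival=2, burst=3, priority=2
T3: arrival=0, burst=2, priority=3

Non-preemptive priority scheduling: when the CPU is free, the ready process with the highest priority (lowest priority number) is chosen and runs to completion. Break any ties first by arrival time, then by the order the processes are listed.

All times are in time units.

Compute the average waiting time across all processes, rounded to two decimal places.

3.33

Gantt: | T3 0-2 | T1 2-12 | T2 12-15 |
Completion: T1=12  T2=15  T3=2
Turnaround (C−A): T1=10  T2=13  T3=2
Waiting times: T1=0, T2=10, T3=0
Average waiting = (0+10+0) / 3 = 10/3 = 3.33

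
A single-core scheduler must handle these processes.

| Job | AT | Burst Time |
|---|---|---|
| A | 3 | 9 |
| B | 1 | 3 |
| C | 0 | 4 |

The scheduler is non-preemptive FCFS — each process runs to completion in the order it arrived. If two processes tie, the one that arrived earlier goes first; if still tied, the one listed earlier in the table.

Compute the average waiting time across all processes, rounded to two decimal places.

Timeline: | C 0-4 | B 4-7 | A 7-16 |
Completion: A=16  B=7  C=4
Turnaround (C−A): A=13  B=6  C=4
Waiting times: A=4, B=3, C=0
Average waiting = (4+3+0) / 3 = 7/3 = 2.33

2.33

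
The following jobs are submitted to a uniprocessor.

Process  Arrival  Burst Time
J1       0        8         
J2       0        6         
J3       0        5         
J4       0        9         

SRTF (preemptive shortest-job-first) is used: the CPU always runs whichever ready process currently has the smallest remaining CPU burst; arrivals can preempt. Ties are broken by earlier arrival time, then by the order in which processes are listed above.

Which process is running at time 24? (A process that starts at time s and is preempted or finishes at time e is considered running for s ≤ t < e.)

J4

Timeline: | J3 0-5 | J2 5-11 | J1 11-19 | J4 19-28 |
Completion: J1=19  J2=11  J3=5  J4=28
Turnaround (C−A): J1=19  J2=11  J3=5  J4=28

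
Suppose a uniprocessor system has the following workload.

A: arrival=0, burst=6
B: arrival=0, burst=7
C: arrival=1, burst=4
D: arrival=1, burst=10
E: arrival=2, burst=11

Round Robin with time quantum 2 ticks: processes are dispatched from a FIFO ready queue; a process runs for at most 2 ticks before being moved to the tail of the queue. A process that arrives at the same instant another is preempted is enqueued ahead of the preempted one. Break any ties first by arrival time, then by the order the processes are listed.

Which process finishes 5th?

E

Timeline: | A 0-2 | B 2-4 | C 4-6 | D 6-8 | E 8-10 | A 10-12 | B 12-14 | C 14-16 | D 16-18 | E 18-20 | A 20-22 | B 22-24 | D 24-26 | E 26-28 | B 28-29 | D 29-31 | E 31-33 | D 33-35 | E 35-38 |
Completion: A=22  B=29  C=16  D=35  E=38
Finish order: C → A → B → D → E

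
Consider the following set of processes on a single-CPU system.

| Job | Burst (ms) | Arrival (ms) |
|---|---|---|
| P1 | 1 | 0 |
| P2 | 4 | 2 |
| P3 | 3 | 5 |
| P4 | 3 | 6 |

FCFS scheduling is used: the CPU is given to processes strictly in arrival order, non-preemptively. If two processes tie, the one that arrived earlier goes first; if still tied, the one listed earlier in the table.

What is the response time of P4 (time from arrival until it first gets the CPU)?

3

Gantt: | P1 0-1 | idle 1-2 | P2 2-6 | P3 6-9 | P4 9-12 |
Completion: P1=1  P2=6  P3=9  P4=12
Turnaround (C−A): P1=1  P2=4  P3=4  P4=6
Response(P4) = first start − arrival = 9 − 6 = 3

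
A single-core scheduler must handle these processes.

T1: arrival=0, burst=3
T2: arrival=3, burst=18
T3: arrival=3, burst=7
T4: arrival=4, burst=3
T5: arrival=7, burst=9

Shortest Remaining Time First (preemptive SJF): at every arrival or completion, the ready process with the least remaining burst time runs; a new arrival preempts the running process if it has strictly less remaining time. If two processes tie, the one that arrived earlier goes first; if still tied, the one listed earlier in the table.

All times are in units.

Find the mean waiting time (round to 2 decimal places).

5.60

Gantt: | T1 0-3 | T3 3-4 | T4 4-7 | T3 7-13 | T5 13-22 | T2 22-40 |
Completion: T1=3  T2=40  T3=13  T4=7  T5=22
Waiting times: T1=0, T2=19, T3=3, T4=0, T5=6
Average waiting = (0+19+3+0+6) / 5 = 28/5 = 5.60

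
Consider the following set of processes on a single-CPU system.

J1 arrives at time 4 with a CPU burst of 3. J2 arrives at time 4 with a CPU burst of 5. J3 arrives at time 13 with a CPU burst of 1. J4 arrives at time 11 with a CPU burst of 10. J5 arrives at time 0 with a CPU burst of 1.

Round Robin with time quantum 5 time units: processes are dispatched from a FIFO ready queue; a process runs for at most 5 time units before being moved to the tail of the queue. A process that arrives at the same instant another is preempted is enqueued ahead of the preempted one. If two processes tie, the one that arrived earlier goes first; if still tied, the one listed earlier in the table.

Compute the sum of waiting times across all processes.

Schedule: | J5 0-1 | idle 1-4 | J1 4-7 | J2 7-12 | J4 12-17 | J3 17-18 | J4 18-23 |
Completion: J1=7  J2=12  J3=18  J4=23  J5=1
Turnaround (C−A): J1=3  J2=8  J3=5  J4=12  J5=1
Waiting = turnaround − burst: J1=0, J2=3, J3=4, J4=2, J5=0
Total waiting = 0 + 3 + 4 + 2 + 0 = 9

9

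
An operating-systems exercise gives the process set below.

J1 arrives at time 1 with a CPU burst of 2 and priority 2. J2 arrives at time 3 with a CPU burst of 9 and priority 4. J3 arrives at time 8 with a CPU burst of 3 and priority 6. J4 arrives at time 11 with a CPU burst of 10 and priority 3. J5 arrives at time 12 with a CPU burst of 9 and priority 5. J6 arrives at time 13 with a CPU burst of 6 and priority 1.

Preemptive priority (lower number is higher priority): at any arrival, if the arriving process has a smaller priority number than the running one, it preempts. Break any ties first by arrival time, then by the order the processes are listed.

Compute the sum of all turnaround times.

Gantt: | idle 0-1 | J1 1-3 | J2 3-11 | J4 11-13 | J6 13-19 | J4 19-27 | J2 27-28 | J5 28-37 | J3 37-40 |
Completion: J1=3  J2=28  J3=40  J4=27  J5=37  J6=19
Turnaround = completion − arrival: J1=2, J2=25, J3=32, J4=16, J5=25, J6=6
Total turnaround = 2 + 25 + 32 + 16 + 25 + 6 = 106

106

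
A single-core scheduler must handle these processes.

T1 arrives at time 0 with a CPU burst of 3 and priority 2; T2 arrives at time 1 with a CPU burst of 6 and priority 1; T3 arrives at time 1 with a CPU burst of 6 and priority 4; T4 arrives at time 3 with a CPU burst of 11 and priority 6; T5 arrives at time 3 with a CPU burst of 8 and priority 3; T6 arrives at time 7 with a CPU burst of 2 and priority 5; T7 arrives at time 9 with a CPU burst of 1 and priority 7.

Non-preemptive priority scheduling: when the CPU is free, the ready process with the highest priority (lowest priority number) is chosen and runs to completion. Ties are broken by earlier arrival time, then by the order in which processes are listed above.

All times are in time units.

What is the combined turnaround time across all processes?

126

Gantt: | T1 0-3 | T2 3-9 | T5 9-17 | T3 17-23 | T6 23-25 | T4 25-36 | T7 36-37 |
Completion: T1=3  T2=9  T3=23  T4=36  T5=17  T6=25  T7=37
Turnaround = completion − arrival: T1=3, T2=8, T3=22, T4=33, T5=14, T6=18, T7=28
Total turnaround = 3 + 8 + 22 + 33 + 14 + 18 + 28 = 126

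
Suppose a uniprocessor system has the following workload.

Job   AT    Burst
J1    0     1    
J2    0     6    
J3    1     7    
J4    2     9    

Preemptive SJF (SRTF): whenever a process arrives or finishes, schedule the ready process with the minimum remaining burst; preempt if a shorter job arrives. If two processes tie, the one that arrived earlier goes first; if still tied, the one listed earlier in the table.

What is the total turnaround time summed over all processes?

42

Gantt: | J1 0-1 | J2 1-7 | J3 7-14 | J4 14-23 |
Completion: J1=1  J2=7  J3=14  J4=23
Turnaround (C−A): J1=1  J2=7  J3=13  J4=21
Turnaround = completion − arrival: J1=1, J2=7, J3=13, J4=21
Total turnaround = 1 + 7 + 13 + 21 = 42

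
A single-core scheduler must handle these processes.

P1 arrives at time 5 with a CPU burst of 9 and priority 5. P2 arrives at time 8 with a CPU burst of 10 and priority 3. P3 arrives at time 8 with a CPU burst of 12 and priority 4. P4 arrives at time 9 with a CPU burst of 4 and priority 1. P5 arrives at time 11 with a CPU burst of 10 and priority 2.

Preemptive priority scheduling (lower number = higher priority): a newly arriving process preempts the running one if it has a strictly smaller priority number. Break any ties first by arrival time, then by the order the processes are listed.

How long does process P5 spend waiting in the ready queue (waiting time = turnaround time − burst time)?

2

Timeline: | idle 0-5 | P1 5-8 | P2 8-9 | P4 9-13 | P5 13-23 | P2 23-32 | P3 32-44 | P1 44-50 |
Completion: P1=50  P2=32  P3=44  P4=13  P5=23
Turnaround (C−A): P1=45  P2=24  P3=36  P4=4  P5=12
Waiting(P5) = turnaround − burst = 12 − 10 = 2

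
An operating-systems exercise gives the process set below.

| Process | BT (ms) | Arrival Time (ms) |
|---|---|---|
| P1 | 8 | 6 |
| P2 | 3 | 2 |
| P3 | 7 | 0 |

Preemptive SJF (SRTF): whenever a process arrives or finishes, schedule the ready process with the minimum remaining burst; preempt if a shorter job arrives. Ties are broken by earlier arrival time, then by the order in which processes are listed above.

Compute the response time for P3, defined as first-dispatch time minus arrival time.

0

Schedule: | P3 0-2 | P2 2-5 | P3 5-10 | P1 10-18 |
Completion: P1=18  P2=5  P3=10
Response(P3) = first start − arrival = 0 − 0 = 0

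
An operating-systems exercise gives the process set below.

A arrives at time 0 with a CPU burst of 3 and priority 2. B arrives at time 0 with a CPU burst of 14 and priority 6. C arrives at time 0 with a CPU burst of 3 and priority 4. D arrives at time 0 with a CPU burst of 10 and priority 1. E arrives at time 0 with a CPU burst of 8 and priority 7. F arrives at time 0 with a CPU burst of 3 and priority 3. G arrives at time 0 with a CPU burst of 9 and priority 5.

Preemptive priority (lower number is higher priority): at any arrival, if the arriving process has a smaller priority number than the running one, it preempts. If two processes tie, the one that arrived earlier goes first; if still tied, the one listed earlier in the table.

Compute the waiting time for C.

Gantt: | D 0-10 | A 10-13 | F 13-16 | C 16-19 | G 19-28 | B 28-42 | E 42-50 |
Completion: A=13  B=42  C=19  D=10  E=50  F=16  G=28
Turnaround (C−A): A=13  B=42  C=19  D=10  E=50  F=16  G=28
Waiting(C) = turnaround − burst = 19 − 3 = 16

16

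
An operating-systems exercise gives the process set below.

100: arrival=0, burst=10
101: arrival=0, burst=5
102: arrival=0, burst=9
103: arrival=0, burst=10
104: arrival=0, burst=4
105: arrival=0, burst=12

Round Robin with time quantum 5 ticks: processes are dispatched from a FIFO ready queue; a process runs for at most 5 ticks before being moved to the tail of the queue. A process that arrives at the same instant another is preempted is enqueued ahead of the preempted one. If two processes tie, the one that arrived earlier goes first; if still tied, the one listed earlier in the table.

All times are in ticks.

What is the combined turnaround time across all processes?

Gantt: | 100 0-5 | 101 5-10 | 102 10-15 | 103 15-20 | 104 20-24 | 105 24-29 | 100 29-34 | 102 34-38 | 103 38-43 | 105 43-50 |
Completion: 100=34  101=10  102=38  103=43  104=24  105=50
Turnaround (C−A): 100=34  101=10  102=38  103=43  104=24  105=50
Turnaround = completion − arrival: 100=34, 101=10, 102=38, 103=43, 104=24, 105=50
Total turnaround = 34 + 10 + 38 + 43 + 24 + 50 = 199

199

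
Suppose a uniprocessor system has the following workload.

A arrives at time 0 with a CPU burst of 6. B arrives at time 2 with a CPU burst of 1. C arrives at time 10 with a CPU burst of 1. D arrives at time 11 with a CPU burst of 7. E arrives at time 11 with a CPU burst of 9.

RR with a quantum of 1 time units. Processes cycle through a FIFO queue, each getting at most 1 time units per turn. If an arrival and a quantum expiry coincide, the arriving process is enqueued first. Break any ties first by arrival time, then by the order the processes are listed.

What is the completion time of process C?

11

Schedule: | A 0-2 | B 2-3 | A 3-7 | idle 7-10 | C 10-11 | D 11-12 | E 12-13 | D 13-14 | E 14-15 | D 15-16 | E 16-17 | D 17-18 | E 18-19 | D 19-20 | E 20-21 | D 21-22 | E 22-23 | D 23-24 | E 24-27 |
Completion: A=7  B=3  C=11  D=24  E=27
Turnaround (C−A): A=7  B=1  C=1  D=13  E=16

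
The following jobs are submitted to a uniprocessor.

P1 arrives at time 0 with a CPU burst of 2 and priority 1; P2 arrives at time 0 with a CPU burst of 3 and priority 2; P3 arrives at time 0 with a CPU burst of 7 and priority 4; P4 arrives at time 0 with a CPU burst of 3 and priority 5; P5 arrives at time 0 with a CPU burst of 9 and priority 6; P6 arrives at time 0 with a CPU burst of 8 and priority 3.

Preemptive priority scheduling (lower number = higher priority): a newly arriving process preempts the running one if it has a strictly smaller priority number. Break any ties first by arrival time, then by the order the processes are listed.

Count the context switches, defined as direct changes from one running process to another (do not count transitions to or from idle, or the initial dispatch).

5

Schedule: | P1 0-2 | P2 2-5 | P6 5-13 | P3 13-20 | P4 20-23 | P5 23-32 |
Completion: P1=2  P2=5  P3=20  P4=23  P5=32  P6=13
Turnaround (C−A): P1=2  P2=5  P3=20  P4=23  P5=32  P6=13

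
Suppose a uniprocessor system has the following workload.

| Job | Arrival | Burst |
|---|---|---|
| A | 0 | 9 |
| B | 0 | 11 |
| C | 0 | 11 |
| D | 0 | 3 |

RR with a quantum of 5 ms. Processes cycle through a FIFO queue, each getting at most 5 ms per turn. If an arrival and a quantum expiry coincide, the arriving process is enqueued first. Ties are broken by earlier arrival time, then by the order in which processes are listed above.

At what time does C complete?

Schedule: | A 0-5 | B 5-10 | C 10-15 | D 15-18 | A 18-22 | B 22-27 | C 27-32 | B 32-33 | C 33-34 |
Completion: A=22  B=33  C=34  D=18

34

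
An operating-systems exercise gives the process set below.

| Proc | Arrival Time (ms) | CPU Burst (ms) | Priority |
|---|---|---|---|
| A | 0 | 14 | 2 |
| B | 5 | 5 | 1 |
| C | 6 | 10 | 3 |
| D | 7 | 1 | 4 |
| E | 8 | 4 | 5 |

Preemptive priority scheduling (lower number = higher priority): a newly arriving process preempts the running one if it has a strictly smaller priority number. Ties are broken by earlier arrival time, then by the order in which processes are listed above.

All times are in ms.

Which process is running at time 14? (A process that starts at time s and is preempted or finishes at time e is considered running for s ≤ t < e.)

Gantt: | A 0-5 | B 5-10 | A 10-19 | C 19-29 | D 29-30 | E 30-34 |
Completion: A=19  B=10  C=29  D=30  E=34
Turnaround (C−A): A=19  B=5  C=23  D=23  E=26

A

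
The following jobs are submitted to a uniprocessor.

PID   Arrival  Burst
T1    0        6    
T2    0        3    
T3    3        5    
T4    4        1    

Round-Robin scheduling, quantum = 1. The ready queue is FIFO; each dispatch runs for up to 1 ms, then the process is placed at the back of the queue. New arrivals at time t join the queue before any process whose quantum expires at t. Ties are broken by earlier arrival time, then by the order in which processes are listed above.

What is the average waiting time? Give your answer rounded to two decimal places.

Gantt: | T1 0-1 | T2 1-2 | T1 2-3 | T2 3-4 | T3 4-5 | T1 5-6 | T4 6-7 | T2 7-8 | T3 8-9 | T1 9-10 | T3 10-11 | T1 11-12 | T3 12-13 | T1 13-14 | T3 14-15 |
Completion: T1=14  T2=8  T3=15  T4=7
Turnaround (C−A): T1=14  T2=8  T3=12  T4=3
Waiting times: T1=8, T2=5, T3=7, T4=2
Average waiting = (8+5+7+2) / 4 = 22/4 = 5.50

5.50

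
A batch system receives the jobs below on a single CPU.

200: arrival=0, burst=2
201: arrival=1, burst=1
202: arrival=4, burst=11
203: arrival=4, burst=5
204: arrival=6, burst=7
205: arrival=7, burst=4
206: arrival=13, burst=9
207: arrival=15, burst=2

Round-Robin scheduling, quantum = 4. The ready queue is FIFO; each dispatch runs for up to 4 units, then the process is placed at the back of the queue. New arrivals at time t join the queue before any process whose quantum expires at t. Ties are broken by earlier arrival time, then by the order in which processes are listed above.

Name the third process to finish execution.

Timeline: | 200 0-2 | 201 2-3 | idle 3-4 | 202 4-8 | 203 8-12 | 204 12-16 | 205 16-20 | 202 20-24 | 203 24-25 | 206 25-29 | 207 29-31 | 204 31-34 | 202 34-37 | 206 37-42 |
Completion: 200=2  201=3  202=37  203=25  204=34  205=20  206=42  207=31
Turnaround (C−A): 200=2  201=2  202=33  203=21  204=28  205=13  206=29  207=16
Finish order: 200 → 201 → 205 → 203 → 207 → 204 → 202 → 206

205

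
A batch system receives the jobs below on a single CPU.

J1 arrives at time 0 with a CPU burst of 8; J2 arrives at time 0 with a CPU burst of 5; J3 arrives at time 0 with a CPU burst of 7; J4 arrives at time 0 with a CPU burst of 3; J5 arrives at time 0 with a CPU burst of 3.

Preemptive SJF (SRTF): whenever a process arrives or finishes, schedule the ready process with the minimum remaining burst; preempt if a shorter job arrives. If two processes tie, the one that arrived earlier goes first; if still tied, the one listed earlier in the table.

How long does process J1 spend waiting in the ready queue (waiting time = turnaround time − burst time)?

Gantt: | J4 0-3 | J5 3-6 | J2 6-11 | J3 11-18 | J1 18-26 |
Completion: J1=26  J2=11  J3=18  J4=3  J5=6
Waiting(J1) = turnaround − burst = 26 − 8 = 18

18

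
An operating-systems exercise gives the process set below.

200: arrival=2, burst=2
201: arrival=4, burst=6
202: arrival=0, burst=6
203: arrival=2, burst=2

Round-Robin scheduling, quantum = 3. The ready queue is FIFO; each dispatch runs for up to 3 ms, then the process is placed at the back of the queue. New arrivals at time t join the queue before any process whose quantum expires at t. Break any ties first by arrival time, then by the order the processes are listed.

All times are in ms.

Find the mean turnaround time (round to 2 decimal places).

7.50

Gantt: | 202 0-3 | 200 3-5 | 203 5-7 | 202 7-10 | 201 10-16 |
Completion: 200=5  201=16  202=10  203=7
Turnaround (C−A): 200=3  201=12  202=10  203=5
Turnaround times: 200=3, 201=12, 202=10, 203=5
Average turnaround = (3+12+10+5) / 4 = 30/4 = 7.50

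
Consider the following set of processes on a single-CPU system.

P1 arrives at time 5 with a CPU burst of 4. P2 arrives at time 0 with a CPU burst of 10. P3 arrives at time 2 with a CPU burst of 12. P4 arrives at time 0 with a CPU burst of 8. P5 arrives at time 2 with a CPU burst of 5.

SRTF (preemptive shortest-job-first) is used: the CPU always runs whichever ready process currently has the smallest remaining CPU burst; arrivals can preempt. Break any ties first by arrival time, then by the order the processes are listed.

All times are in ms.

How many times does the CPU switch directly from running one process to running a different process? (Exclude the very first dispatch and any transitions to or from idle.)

Timeline: | P4 0-2 | P5 2-7 | P1 7-11 | P4 11-17 | P2 17-27 | P3 27-39 |
Completion: P1=11  P2=27  P3=39  P4=17  P5=7

5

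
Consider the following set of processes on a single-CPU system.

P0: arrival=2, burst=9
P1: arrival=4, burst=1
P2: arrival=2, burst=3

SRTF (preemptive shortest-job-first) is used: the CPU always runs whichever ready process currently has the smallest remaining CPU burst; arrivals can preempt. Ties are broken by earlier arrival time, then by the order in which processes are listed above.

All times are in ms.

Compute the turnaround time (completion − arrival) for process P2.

Timeline: | idle 0-2 | P2 2-5 | P1 5-6 | P0 6-15 |
Completion: P0=15  P1=6  P2=5
Turnaround (C−A): P0=13  P1=2  P2=3
Turnaround(P2) = completion − arrival = 5 − 2 = 3

3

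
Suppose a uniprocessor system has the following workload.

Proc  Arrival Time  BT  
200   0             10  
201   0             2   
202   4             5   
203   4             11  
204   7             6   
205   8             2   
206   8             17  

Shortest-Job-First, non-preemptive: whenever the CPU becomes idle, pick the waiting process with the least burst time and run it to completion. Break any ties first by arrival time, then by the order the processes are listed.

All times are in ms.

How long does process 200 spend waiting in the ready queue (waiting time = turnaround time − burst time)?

2

Schedule: | 201 0-2 | 200 2-12 | 205 12-14 | 202 14-19 | 204 19-25 | 203 25-36 | 206 36-53 |
Completion: 200=12  201=2  202=19  203=36  204=25  205=14  206=53
Turnaround (C−A): 200=12  201=2  202=15  203=32  204=18  205=6  206=45
Waiting(200) = turnaround − burst = 12 − 10 = 2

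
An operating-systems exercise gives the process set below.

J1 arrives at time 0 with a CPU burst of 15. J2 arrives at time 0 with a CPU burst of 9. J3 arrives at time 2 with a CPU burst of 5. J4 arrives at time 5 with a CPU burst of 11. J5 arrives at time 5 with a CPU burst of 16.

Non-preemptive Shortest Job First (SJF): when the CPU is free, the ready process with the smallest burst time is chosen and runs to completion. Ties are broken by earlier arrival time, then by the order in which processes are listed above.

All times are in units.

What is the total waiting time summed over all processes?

76

Gantt: | J2 0-9 | J3 9-14 | J4 14-25 | J1 25-40 | J5 40-56 |
Completion: J1=40  J2=9  J3=14  J4=25  J5=56
Waiting = turnaround − burst: J1=25, J2=0, J3=7, J4=9, J5=35
Total waiting = 25 + 0 + 7 + 9 + 35 = 76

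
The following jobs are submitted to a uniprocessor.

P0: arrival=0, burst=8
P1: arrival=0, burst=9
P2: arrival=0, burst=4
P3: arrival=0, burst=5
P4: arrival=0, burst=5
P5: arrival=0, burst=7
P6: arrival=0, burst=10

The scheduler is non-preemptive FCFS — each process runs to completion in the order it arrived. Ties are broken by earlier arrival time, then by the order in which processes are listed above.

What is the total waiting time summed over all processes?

Timeline: | P0 0-8 | P1 8-17 | P2 17-21 | P3 21-26 | P4 26-31 | P5 31-38 | P6 38-48 |
Completion: P0=8  P1=17  P2=21  P3=26  P4=31  P5=38  P6=48
Waiting = turnaround − burst: P0=0, P1=8, P2=17, P3=21, P4=26, P5=31, P6=38
Total waiting = 0 + 8 + 17 + 21 + 26 + 31 + 38 = 141

141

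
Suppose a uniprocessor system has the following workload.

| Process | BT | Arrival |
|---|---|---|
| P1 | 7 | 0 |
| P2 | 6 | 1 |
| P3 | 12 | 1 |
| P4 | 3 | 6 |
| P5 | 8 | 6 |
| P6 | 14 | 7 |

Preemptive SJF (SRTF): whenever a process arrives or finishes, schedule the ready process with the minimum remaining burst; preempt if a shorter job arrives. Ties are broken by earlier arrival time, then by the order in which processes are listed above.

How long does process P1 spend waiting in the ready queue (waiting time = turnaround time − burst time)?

0

Timeline: | P1 0-7 | P4 7-10 | P2 10-16 | P5 16-24 | P3 24-36 | P6 36-50 |
Completion: P1=7  P2=16  P3=36  P4=10  P5=24  P6=50
Turnaround (C−A): P1=7  P2=15  P3=35  P4=4  P5=18  P6=43
Waiting(P1) = turnaround − burst = 7 − 7 = 0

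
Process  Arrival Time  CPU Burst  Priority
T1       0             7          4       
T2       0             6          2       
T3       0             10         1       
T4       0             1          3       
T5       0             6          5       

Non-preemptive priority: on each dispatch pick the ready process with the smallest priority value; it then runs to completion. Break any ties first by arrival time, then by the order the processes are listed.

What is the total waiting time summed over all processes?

Gantt: | T3 0-10 | T2 10-16 | T4 16-17 | T1 17-24 | T5 24-30 |
Completion: T1=24  T2=16  T3=10  T4=17  T5=30
Waiting = turnaround − burst: T1=17, T2=10, T3=0, T4=16, T5=24
Total waiting = 17 + 10 + 0 + 16 + 24 = 67

67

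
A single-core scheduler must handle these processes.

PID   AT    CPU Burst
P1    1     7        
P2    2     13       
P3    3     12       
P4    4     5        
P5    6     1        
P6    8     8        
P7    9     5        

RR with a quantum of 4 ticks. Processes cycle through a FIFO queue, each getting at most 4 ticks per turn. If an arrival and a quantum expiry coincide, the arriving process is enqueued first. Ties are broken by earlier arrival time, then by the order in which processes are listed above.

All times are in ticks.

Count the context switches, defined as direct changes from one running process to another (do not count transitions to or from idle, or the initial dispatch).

Timeline: | idle 0-1 | P1 1-5 | P2 5-9 | P3 9-13 | P4 13-17 | P1 17-20 | P5 20-21 | P6 21-25 | P7 25-29 | P2 29-33 | P3 33-37 | P4 37-38 | P6 38-42 | P7 42-43 | P2 43-47 | P3 47-51 | P2 51-52 |
Completion: P1=20  P2=52  P3=51  P4=38  P5=21  P6=42  P7=43
Turnaround (C−A): P1=19  P2=50  P3=48  P4=34  P5=15  P6=34  P7=34

15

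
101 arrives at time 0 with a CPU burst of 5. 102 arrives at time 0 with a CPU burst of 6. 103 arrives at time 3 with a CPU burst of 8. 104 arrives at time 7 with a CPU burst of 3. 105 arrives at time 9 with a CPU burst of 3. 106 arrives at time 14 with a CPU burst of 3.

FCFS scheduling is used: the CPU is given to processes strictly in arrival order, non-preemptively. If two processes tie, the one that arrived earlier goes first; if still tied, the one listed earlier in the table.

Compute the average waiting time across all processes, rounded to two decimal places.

8.17

Schedule: | 101 0-5 | 102 5-11 | 103 11-19 | 104 19-22 | 105 22-25 | 106 25-28 |
Completion: 101=5  102=11  103=19  104=22  105=25  106=28
Waiting times: 101=0, 102=5, 103=8, 104=12, 105=13, 106=11
Average waiting = (0+5+8+12+13+11) / 6 = 49/6 = 8.17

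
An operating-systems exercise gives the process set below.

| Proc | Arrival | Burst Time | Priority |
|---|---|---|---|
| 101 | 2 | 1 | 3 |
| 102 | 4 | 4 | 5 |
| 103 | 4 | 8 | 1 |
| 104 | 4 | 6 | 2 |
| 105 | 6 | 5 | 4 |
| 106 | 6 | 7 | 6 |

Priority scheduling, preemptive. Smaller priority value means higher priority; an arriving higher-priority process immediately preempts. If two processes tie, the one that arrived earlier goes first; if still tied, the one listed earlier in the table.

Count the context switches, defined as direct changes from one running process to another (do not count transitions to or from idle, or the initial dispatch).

4

Gantt: | idle 0-2 | 101 2-3 | idle 3-4 | 103 4-12 | 104 12-18 | 105 18-23 | 102 23-27 | 106 27-34 |
Completion: 101=3  102=27  103=12  104=18  105=23  106=34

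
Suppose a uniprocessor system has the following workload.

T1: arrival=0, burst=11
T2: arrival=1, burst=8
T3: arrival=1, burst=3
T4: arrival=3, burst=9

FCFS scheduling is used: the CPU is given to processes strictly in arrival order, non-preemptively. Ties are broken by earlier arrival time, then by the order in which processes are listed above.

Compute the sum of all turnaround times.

Schedule: | T1 0-11 | T2 11-19 | T3 19-22 | T4 22-31 |
Completion: T1=11  T2=19  T3=22  T4=31
Turnaround = completion − arrival: T1=11, T2=18, T3=21, T4=28
Total turnaround = 11 + 18 + 21 + 28 = 78

78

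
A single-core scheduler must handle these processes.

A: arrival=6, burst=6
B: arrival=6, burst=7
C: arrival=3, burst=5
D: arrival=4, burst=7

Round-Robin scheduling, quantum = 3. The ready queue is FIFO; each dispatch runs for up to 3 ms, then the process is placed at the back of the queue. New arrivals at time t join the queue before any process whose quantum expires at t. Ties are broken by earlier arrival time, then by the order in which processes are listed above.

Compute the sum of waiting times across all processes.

Gantt: | idle 0-3 | C 3-6 | D 6-9 | A 9-12 | B 12-15 | C 15-17 | D 17-20 | A 20-23 | B 23-26 | D 26-27 | B 27-28 |
Completion: A=23  B=28  C=17  D=27
Waiting = turnaround − burst: A=11, B=15, C=9, D=16
Total waiting = 11 + 15 + 9 + 16 = 51

51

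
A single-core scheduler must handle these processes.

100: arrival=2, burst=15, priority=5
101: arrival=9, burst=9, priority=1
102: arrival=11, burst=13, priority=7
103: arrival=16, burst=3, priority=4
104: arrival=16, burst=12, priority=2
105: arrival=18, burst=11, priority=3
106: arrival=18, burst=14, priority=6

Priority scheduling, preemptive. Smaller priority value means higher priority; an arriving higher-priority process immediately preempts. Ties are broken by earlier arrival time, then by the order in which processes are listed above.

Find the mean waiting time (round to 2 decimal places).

23.29

Timeline: | idle 0-2 | 100 2-9 | 101 9-18 | 104 18-30 | 105 30-41 | 103 41-44 | 100 44-52 | 106 52-66 | 102 66-79 |
Completion: 100=52  101=18  102=79  103=44  104=30  105=41  106=66
Waiting times: 100=35, 101=0, 102=55, 103=25, 104=2, 105=12, 106=34
Average waiting = (35+0+55+25+2+12+34) / 7 = 163/7 = 23.29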